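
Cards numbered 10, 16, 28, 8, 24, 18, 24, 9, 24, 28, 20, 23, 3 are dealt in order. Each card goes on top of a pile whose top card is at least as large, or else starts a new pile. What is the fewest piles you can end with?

5

The minimum number of non-increasing subsequences covering a sequence equals the length of its longest strictly increasing subsequence.
LIS length is 5 (e.g. 10, 16, 18, 24, 28), so 5 piles are needed.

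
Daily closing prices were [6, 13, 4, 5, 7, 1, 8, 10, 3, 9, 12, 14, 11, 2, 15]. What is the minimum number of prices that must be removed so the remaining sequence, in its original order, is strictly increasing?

7

Fewest deletions = n − (longest strictly increasing subsequence).
i:      1  2  3  4  5  6  7  8  9 10 11 12 13 14 15
a[i]:   6 13  4  5  7  1  8 10  3  9 12 14 11  2 15
dp:     1  2  1  2  3  1  4  5  2  5  6  7  6  2  8
max dp = 8, so deletions = 15 − 8 = 7.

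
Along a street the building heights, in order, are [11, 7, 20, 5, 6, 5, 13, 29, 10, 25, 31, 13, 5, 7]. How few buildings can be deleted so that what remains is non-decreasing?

9

Fewest deletions = n − (longest non-decreasing subsequence).
Patience tails:
11 → extends → [11]
7 → replaces 11 → [7]
20 → extends → [7, 20]
5 → replaces 7 → [5, 20]
6 → replaces 20 → [5, 6]
5 → replaces 6 → [5, 5]
13 → extends → [5, 5, 13]
29 → extends → [5, 5, 13, 29]
10 → replaces 13 → [5, 5, 10, 29]
25 → replaces 29 → [5, 5, 10, 25]
31 → extends → [5, 5, 10, 25, 31]
13 → replaces 25 → [5, 5, 10, 13, 31]
5 → replaces 10 → [5, 5, 5, 13, 31]
7 → replaces 13 → [5, 5, 5, 7, 31]
Longest non-decreasing subsequence has length 5, so deletions = 14 − 5 = 9.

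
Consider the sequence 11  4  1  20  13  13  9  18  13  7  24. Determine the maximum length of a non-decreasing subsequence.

5

Track the smallest tail for each achievable length (allowing ties):
11 → extends → [11]
4 → replaces 11 → [4]
1 → replaces 4 → [1]
20 → extends → [1, 20]
13 → replaces 20 → [1, 13]
13 → extends → [1, 13, 13]
9 → replaces 13 → [1, 9, 13]
18 → extends → [1, 9, 13, 18]
13 → replaces 18 → [1, 9, 13, 13]
7 → replaces 9 → [1, 7, 13, 13]
24 → extends → [1, 7, 13, 13, 24]
Five tails, so the longest non-decreasing subsequence has length 5 (e.g. 11, 13, 13, 18, 24).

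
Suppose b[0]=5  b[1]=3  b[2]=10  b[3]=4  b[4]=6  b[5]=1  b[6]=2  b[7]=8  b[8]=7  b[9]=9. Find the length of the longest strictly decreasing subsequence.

Negate each value so 'decreasing' becomes 'increasing', then run patience tails on the negated sequence:
-5 → extends → [-5]
-3 → extends → [-5, -3]
-10 → replaces -5 → [-10, -3]
-4 → replaces -3 → [-10, -4]
-6 → replaces -4 → [-10, -6]
-1 → extends → [-10, -6, -1]
-2 → replaces -1 → [-10, -6, -2]
-8 → replaces -6 → [-10, -8, -2]
-7 → replaces -2 → [-10, -8, -7]
-9 → replaces -8 → [-10, -9, -7]
Three tails, so the longest strictly decreasing subsequence of the original has length 3.

3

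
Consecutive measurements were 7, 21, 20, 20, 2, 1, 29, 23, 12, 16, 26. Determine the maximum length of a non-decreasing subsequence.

Track the smallest tail for each achievable length (allowing ties):
7 → extends → [7]
21 → extends → [7, 21]
20 → replaces 21 → [7, 20]
20 → extends → [7, 20, 20]
2 → replaces 7 → [2, 20, 20]
1 → replaces 2 → [1, 20, 20]
29 → extends → [1, 20, 20, 29]
23 → replaces 29 → [1, 20, 20, 23]
12 → replaces 20 → [1, 12, 20, 23]
16 → replaces 20 → [1, 12, 16, 23]
26 → extends → [1, 12, 16, 23, 26]
Five tails, so the longest non-decreasing subsequence has length 5 (e.g. 7, 20, 20, 23, 26).

5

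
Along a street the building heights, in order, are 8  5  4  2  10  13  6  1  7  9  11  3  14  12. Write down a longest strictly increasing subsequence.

Patience tails give the LIS length; then backtrack through the dp parents:
8 → extends → [8]
5 → replaces 8 → [5]
4 → replaces 5 → [4]
2 → replaces 4 → [2]
10 → extends → [2, 10]
13 → extends → [2, 10, 13]
6 → replaces 10 → [2, 6, 13]
1 → replaces 2 → [1, 6, 13]
7 → replaces 13 → [1, 6, 7]
9 → extends → [1, 6, 7, 9]
11 → extends → [1, 6, 7, 9, 11]
3 → replaces 6 → [1, 3, 7, 9, 11]
14 → extends → [1, 3, 7, 9, 11, 14]
12 → replaces 14 → [1, 3, 7, 9, 11, 12]
Length 6; one witness is 5, 6, 7, 9, 11, 14.

5, 6, 7, 9, 11, 14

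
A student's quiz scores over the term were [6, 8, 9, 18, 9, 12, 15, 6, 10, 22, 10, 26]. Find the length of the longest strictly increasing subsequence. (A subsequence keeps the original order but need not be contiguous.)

Let dp[i] be the length of the longest such subsequence ending at index i:
i:      1  2  3  4  5  6  7  8  9 10 11 12
a[i]:   6  8  9 18  9 12 15  6 10 22 10 26
dp:     1  2  3  4  3  4  5  1  4  6  4  7
Maximum dp value is 7.

7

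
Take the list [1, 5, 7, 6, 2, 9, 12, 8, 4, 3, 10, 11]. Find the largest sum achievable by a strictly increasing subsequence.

Let S[i] be the best sum of a strictly increasing subsequence ending at i:
i:      1  2  3  4  5  6  7  8  9 10 11 12
a[i]:   1  5  7  6  2  9 12  8  4  3 10 11
S:      1  6 13 12  3 22 34 21  7  6 32 43
Maximum is 43 (e.g. 1 + 5 + 7 + 9 + 10 + 11).

43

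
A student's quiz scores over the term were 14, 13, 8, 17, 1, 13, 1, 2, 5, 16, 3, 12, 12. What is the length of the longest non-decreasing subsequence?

Track the smallest tail for each achievable length (allowing ties):
14 → extends → [14]
13 → replaces 14 → [13]
8 → replaces 13 → [8]
17 → extends → [8, 17]
1 → replaces 8 → [1, 17]
13 → replaces 17 → [1, 13]
1 → replaces 13 → [1, 1]
2 → extends → [1, 1, 2]
5 → extends → [1, 1, 2, 5]
16 → extends → [1, 1, 2, 5, 16]
3 → replaces 5 → [1, 1, 2, 3, 16]
12 → replaces 16 → [1, 1, 2, 3, 12]
12 → extends → [1, 1, 2, 3, 12, 12]
Six tails, so the longest non-decreasing subsequence has length 6 (e.g. 1, 1, 2, 5, 12, 12).

6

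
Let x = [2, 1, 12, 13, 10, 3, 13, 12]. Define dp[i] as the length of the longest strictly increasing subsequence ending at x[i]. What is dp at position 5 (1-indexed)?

dp[i] = 1 + max{dp[j] : j<i, x[j]<x[i]} (or 1 if no such j):
i:      1  2  3  4  5  6  7  8
x[i]:   2  1 12 13 10  3 13 12
dp:     1  1  2  3  2  2  3  3
At index 5 the value is 2.

2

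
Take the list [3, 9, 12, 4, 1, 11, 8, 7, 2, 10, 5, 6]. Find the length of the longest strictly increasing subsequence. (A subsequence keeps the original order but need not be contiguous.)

Track the smallest tail for each achievable length (strict):
3 → extends → [3]
9 → extends → [3, 9]
12 → extends → [3, 9, 12]
4 → replaces 9 → [3, 4, 12]
1 → replaces 3 → [1, 4, 12]
11 → replaces 12 → [1, 4, 11]
8 → replaces 11 → [1, 4, 8]
7 → replaces 8 → [1, 4, 7]
2 → replaces 4 → [1, 2, 7]
10 → extends → [1, 2, 7, 10]
5 → replaces 7 → [1, 2, 5, 10]
6 → replaces 10 → [1, 2, 5, 6]
Four tails, so the longest strictly increasing subsequence has length 4 (e.g. 3, 4, 8, 10).

4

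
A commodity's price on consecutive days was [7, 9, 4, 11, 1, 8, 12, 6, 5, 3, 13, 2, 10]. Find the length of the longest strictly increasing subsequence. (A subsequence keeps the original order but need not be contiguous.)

Let dp[i] be the length of the longest such subsequence ending at index i:
i:      1  2  3  4  5  6  7  8  9 10 11 12 13
a[i]:   7  9  4 11  1  8 12  6  5  3 13  2 10
dp:     1  2  1  3  1  2  4  2  2  2  5  2  3
Maximum dp value is 5.

5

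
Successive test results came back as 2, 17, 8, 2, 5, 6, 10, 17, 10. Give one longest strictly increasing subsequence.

Patience tails give the LIS length; then backtrack through the dp parents:
2 → extends → [2]
17 → extends → [2, 17]
8 → replaces 17 → [2, 8]
2 → already a tail → [2, 8]
5 → replaces 8 → [2, 5]
6 → extends → [2, 5, 6]
10 → extends → [2, 5, 6, 10]
17 → extends → [2, 5, 6, 10, 17]
10 → already a tail → [2, 5, 6, 10, 17]
Length 5; one witness is 2, 5, 6, 10, 17.

2, 5, 6, 10, 17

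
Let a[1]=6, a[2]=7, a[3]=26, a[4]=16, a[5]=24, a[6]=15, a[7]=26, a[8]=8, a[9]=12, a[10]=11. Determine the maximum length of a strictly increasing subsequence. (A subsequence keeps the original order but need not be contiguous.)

5

Track the smallest tail for each achievable length (strict):
6 → extends → [6]
7 → extends → [6, 7]
26 → extends → [6, 7, 26]
16 → replaces 26 → [6, 7, 16]
24 → extends → [6, 7, 16, 24]
15 → replaces 16 → [6, 7, 15, 24]
26 → extends → [6, 7, 15, 24, 26]
8 → replaces 15 → [6, 7, 8, 24, 26]
12 → replaces 24 → [6, 7, 8, 12, 26]
11 → replaces 12 → [6, 7, 8, 11, 26]
Five tails, so the longest strictly increasing subsequence has length 5 (e.g. 6, 7, 16, 24, 26).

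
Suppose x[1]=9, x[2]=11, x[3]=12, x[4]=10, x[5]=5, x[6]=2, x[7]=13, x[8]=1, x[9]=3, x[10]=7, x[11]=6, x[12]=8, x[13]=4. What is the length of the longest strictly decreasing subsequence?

5

Let dp[i] be the longest strictly decreasing subsequence ending at i:
i:      1  2  3  4  5  6  7  8  9 10 11 12 13
x[i]:   9 11 12 10  5  2 13  1  3  7  6  8  4
dp:     1  1  1  2  3  4  1  5  4  3  4  3  5
Maximum is 5.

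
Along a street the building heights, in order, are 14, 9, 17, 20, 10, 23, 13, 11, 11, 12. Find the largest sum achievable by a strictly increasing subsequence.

74

Let S[i] be the best sum of a strictly increasing subsequence ending at i:
i:      1  2  3  4  5  6  7  8  9 10
a[i]:  14  9 17 20 10 23 13 11 11 12
S:     14  9 31 51 19 74 32 30 30 42
Maximum is 74 (e.g. 14 + 17 + 20 + 23).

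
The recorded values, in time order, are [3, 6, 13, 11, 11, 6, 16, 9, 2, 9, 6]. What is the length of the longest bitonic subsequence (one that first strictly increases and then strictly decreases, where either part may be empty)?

6

inc[i] = longest strictly increasing subsequence ending at i; dec[i] = longest strictly decreasing subsequence starting at i:
i:      1  2  3  4  5  6  7  8  9 10 11
a[i]:   3  6 13 11 11  6 16  9  2  9  6
inc:    1  2  3  3  3  2  4  3  1  3  2
dec:    2  2  4  3  3  2  3  2  1  2  1
Best peak at i=3 (value 13): inc=3, dec=4, length 3+4−1 = 6.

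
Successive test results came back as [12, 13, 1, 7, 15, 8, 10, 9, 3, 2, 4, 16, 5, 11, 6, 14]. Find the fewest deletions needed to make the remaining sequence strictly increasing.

10

Fewest deletions = n − (longest strictly increasing subsequence).
i:      1  2  3  4  5  6  7  8  9 10 11 12 13 14 15 16
a[i]:  12 13  1  7 15  8 10  9  3  2  4 16  5 11  6 14
dp:     1  2  1  2  3  3  4  4  2  2  3  5  4  5  5  6
max dp = 6, so deletions = 16 − 6 = 10.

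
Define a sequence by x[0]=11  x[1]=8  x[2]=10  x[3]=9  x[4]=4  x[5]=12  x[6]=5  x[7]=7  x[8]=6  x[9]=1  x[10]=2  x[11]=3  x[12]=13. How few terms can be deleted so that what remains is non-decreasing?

Fewest deletions = n − (longest non-decreasing subsequence).
i:      0  1  2  3  4  5  6  7  8  9 10 11 12
x[i]:  11  8 10  9  4 12  5  7  6  1  2  3 13
dp:     1  1  2  2  1  3  2  3  3  1  2  3  4
max dp = 4, so deletions = 13 − 4 = 9.

9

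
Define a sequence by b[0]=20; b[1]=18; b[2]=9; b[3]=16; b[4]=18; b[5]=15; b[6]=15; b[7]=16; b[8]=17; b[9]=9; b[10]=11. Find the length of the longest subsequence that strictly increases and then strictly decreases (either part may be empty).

inc[i] = longest strictly increasing subsequence ending at i; dec[i] = longest strictly decreasing subsequence starting at i:
i:      0  1  2  3  4  5  6  7  8  9 10
b[i]:  20 18  9 16 18 15 15 16 17  9 11
inc:    1  1  1  2  3  2  2  3  4  1  2
dec:    5  4  1  3  3  2  2  2  2  1  1
Best peak at i=0 (value 20): inc=1, dec=5, length 1+5−1 = 5.

5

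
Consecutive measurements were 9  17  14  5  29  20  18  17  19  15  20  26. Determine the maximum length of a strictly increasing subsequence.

Let dp[i] be the length of the longest such subsequence ending at index i:
i:      1  2  3  4  5  6  7  8  9 10 11 12
a[i]:   9 17 14  5 29 20 18 17 19 15 20 26
dp:     1  2  2  1  3  3  3  3  4  3  5  6
Maximum dp value is 6.

6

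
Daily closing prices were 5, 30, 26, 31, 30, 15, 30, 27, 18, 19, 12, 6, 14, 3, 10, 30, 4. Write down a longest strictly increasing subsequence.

5, 15, 18, 19, 30

Patience tails give the LIS length; then backtrack through the dp parents:
5 → extends → [5]
30 → extends → [5, 30]
26 → replaces 30 → [5, 26]
31 → extends → [5, 26, 31]
30 → replaces 31 → [5, 26, 30]
15 → replaces 26 → [5, 15, 30]
30 → already a tail → [5, 15, 30]
27 → replaces 30 → [5, 15, 27]
18 → replaces 27 → [5, 15, 18]
19 → extends → [5, 15, 18, 19]
12 → replaces 15 → [5, 12, 18, 19]
6 → replaces 12 → [5, 6, 18, 19]
14 → replaces 18 → [5, 6, 14, 19]
3 → replaces 5 → [3, 6, 14, 19]
10 → replaces 14 → [3, 6, 10, 19]
30 → extends → [3, 6, 10, 19, 30]
4 → replaces 6 → [3, 4, 10, 19, 30]
Length 5; one witness is 5, 15, 18, 19, 30.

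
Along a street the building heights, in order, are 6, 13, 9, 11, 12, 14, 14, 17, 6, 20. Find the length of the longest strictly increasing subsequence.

Let dp[i] be the length of the longest such subsequence ending at index i:
i:      1  2  3  4  5  6  7  8  9 10
a[i]:   6 13  9 11 12 14 14 17  6 20
dp:     1  2  2  3  4  5  5  6  1  7
Maximum dp value is 7.

7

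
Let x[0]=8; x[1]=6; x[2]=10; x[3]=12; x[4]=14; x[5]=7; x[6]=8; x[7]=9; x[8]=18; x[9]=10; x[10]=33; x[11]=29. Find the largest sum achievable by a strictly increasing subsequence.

Let S[i] be the best sum of a strictly increasing subsequence ending at i:
i:      0  1  2  3  4  5  6  7  8  9 10 11
x[i]:   8  6 10 12 14  7  8  9 18 10 33 29
S:      8  6 18 30 44 13 21 30 62 40 95 91
Maximum is 95 (e.g. 8 + 10 + 12 + 14 + 18 + 33).

95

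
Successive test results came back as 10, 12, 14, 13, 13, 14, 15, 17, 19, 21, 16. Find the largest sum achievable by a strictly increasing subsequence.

121

Let S[i] be the best sum of a strictly increasing subsequence ending at i:
i:       1   2   3   4   5   6   7   8   9  10  11
a[i]:   10  12  14  13  13  14  15  17  19  21  16
S:      10  22  36  35  35  49  64  81 100 121  80
Maximum is 121 (e.g. 10 + 12 + 13 + 14 + 15 + 17 + 19 + 21).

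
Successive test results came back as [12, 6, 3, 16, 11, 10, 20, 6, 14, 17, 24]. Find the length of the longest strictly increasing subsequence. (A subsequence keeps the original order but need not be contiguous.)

5

Let dp[i] be the length of the longest such subsequence ending at index i:
i:      1  2  3  4  5  6  7  8  9 10 11
a[i]:  12  6  3 16 11 10 20  6 14 17 24
dp:     1  1  1  2  2  2  3  2  3  4  5
Maximum dp value is 5.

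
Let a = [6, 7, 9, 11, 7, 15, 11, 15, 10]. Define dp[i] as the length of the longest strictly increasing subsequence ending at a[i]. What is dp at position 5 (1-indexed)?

dp[i] = 1 + max{dp[j] : j<i, a[j]<a[i]} (or 1 if no such j):
i:      1  2  3  4  5  6  7  8  9
a[i]:   6  7  9 11  7 15 11 15 10
dp:     1  2  3  4  2  5  4  5  4
At index 5 the value is 2.

2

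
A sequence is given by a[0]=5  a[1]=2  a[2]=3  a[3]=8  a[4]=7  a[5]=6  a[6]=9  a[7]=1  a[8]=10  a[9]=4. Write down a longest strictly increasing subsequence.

2, 3, 8, 9, 10

Patience tails give the LIS length; then backtrack through the dp parents:
5 → extends → [5]
2 → replaces 5 → [2]
3 → extends → [2, 3]
8 → extends → [2, 3, 8]
7 → replaces 8 → [2, 3, 7]
6 → replaces 7 → [2, 3, 6]
9 → extends → [2, 3, 6, 9]
1 → replaces 2 → [1, 3, 6, 9]
10 → extends → [1, 3, 6, 9, 10]
4 → replaces 6 → [1, 3, 4, 9, 10]
Length 5; one witness is 2, 3, 8, 9, 10.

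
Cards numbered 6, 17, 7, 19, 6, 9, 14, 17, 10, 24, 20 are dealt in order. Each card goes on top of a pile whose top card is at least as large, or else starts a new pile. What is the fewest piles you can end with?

6

Place each on the leftmost legal pile:
6 → new pile 1 (tops now [6])
17 → new pile 2 (tops now [6, 17])
7 → pile 2 (tops now [6, 7])
19 → new pile 3 (tops now [6, 7, 19])
6 → pile 1 (tops now [6, 7, 19])
9 → pile 3 (tops now [6, 7, 9])
14 → new pile 4 (tops now [6, 7, 9, 14])
17 → new pile 5 (tops now [6, 7, 9, 14, 17])
10 → pile 4 (tops now [6, 7, 9, 10, 17])
24 → new pile 6 (tops now [6, 7, 9, 10, 17, 24])
20 → pile 6 (tops now [6, 7, 9, 10, 17, 20])
Six piles.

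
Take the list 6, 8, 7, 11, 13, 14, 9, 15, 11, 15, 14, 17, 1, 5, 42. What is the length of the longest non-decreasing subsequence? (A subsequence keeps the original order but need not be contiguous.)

Track the smallest tail for each achievable length (allowing ties):
6 → extends → [6]
8 → extends → [6, 8]
7 → replaces 8 → [6, 7]
11 → extends → [6, 7, 11]
13 → extends → [6, 7, 11, 13]
14 → extends → [6, 7, 11, 13, 14]
9 → replaces 11 → [6, 7, 9, 13, 14]
15 → extends → [6, 7, 9, 13, 14, 15]
11 → replaces 13 → [6, 7, 9, 11, 14, 15]
15 → extends → [6, 7, 9, 11, 14, 15, 15]
14 → replaces 15 → [6, 7, 9, 11, 14, 14, 15]
17 → extends → [6, 7, 9, 11, 14, 14, 15, 17]
1 → replaces 6 → [1, 7, 9, 11, 14, 14, 15, 17]
5 → replaces 7 → [1, 5, 9, 11, 14, 14, 15, 17]
42 → extends → [1, 5, 9, 11, 14, 14, 15, 17, 42]
Nine tails, so the longest non-decreasing subsequence has length 9 (e.g. 6, 8, 11, 13, 14, 15, 15, 17, 42).

9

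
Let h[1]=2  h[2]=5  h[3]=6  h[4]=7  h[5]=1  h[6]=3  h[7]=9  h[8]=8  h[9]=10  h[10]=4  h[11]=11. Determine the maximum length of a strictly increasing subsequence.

Let dp[i] be the length of the longest such subsequence ending at index i:
i:      1  2  3  4  5  6  7  8  9 10 11
h[i]:   2  5  6  7  1  3  9  8 10  4 11
dp:     1  2  3  4  1  2  5  5  6  3  7
Maximum dp value is 7.

7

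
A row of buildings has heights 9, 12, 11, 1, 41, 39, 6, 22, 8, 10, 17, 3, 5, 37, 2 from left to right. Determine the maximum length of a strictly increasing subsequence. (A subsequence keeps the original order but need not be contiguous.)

6

Let dp[i] be the length of the longest such subsequence ending at index i:
i:      1  2  3  4  5  6  7  8  9 10 11 12 13 14 15
a[i]:   9 12 11  1 41 39  6 22  8 10 17  3  5 37  2
dp:     1  2  2  1  3  3  2  3  3  4  5  2  3  6  2
Maximum dp value is 6.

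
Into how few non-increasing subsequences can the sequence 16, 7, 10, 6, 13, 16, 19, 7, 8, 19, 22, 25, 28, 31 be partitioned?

Place each on the leftmost legal pile:
16 → new pile 1 (tops now [16])
7 → pile 1 (tops now [7])
10 → new pile 2 (tops now [7, 10])
6 → pile 1 (tops now [6, 10])
13 → new pile 3 (tops now [6, 10, 13])
16 → new pile 4 (tops now [6, 10, 13, 16])
19 → new pile 5 (tops now [6, 10, 13, 16, 19])
7 → pile 2 (tops now [6, 7, 13, 16, 19])
8 → pile 3 (tops now [6, 7, 8, 16, 19])
19 → pile 5 (tops now [6, 7, 8, 16, 19])
22 → new pile 6 (tops now [6, 7, 8, 16, 19, 22])
25 → new pile 7 (tops now [6, 7, 8, 16, 19, 22, 25])
28 → new pile 8 (tops now [6, 7, 8, 16, 19, 22, 25, 28])
31 → new pile 9 (tops now [6, 7, 8, 16, 19, 22, 25, 28, 31])
Nine piles.

9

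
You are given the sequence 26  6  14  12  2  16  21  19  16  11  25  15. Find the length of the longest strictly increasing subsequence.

Let dp[i] be the length of the longest such subsequence ending at index i:
i:      1  2  3  4  5  6  7  8  9 10 11 12
a[i]:  26  6 14 12  2 16 21 19 16 11 25 15
dp:     1  1  2  2  1  3  4  4  3  2  5  3
Maximum dp value is 5.

5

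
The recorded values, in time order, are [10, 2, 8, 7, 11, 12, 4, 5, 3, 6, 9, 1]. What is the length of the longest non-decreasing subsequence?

5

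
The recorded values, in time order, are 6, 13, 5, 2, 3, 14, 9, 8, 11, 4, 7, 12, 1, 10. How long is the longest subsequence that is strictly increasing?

Track the smallest tail for each achievable length (strict):
6 → extends → [6]
13 → extends → [6, 13]
5 → replaces 6 → [5, 13]
2 → replaces 5 → [2, 13]
3 → replaces 13 → [2, 3]
14 → extends → [2, 3, 14]
9 → replaces 14 → [2, 3, 9]
8 → replaces 9 → [2, 3, 8]
11 → extends → [2, 3, 8, 11]
4 → replaces 8 → [2, 3, 4, 11]
7 → replaces 11 → [2, 3, 4, 7]
12 → extends → [2, 3, 4, 7, 12]
1 → replaces 2 → [1, 3, 4, 7, 12]
10 → replaces 12 → [1, 3, 4, 7, 10]
Five tails, so the longest strictly increasing subsequence has length 5 (e.g. 2, 3, 9, 11, 12).

5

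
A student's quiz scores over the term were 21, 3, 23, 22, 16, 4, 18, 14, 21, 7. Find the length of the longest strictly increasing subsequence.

4

Track the smallest tail for each achievable length (strict):
21 → extends → [21]
3 → replaces 21 → [3]
23 → extends → [3, 23]
22 → replaces 23 → [3, 22]
16 → replaces 22 → [3, 16]
4 → replaces 16 → [3, 4]
18 → extends → [3, 4, 18]
14 → replaces 18 → [3, 4, 14]
21 → extends → [3, 4, 14, 21]
7 → replaces 14 → [3, 4, 7, 21]
Four tails, so the longest strictly increasing subsequence has length 4 (e.g. 3, 16, 18, 21).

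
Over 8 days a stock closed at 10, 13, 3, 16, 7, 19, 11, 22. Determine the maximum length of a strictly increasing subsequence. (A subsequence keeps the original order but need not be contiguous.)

Let dp[i] be the length of the longest such subsequence ending at index i:
i:      1  2  3  4  5  6  7  8
a[i]:  10 13  3 16  7 19 11 22
dp:     1  2  1  3  2  4  3  5
Maximum dp value is 5.

5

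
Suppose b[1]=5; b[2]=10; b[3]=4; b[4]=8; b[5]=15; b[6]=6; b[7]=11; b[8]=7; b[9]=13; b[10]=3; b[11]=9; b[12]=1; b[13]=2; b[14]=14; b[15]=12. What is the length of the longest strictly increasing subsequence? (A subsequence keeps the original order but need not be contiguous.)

Track the smallest tail for each achievable length (strict):
5 → extends → [5]
10 → extends → [5, 10]
4 → replaces 5 → [4, 10]
8 → replaces 10 → [4, 8]
15 → extends → [4, 8, 15]
6 → replaces 8 → [4, 6, 15]
11 → replaces 15 → [4, 6, 11]
7 → replaces 11 → [4, 6, 7]
13 → extends → [4, 6, 7, 13]
3 → replaces 4 → [3, 6, 7, 13]
9 → replaces 13 → [3, 6, 7, 9]
1 → replaces 3 → [1, 6, 7, 9]
2 → replaces 6 → [1, 2, 7, 9]
14 → extends → [1, 2, 7, 9, 14]
12 → replaces 14 → [1, 2, 7, 9, 12]
Five tails, so the longest strictly increasing subsequence has length 5 (e.g. 5, 10, 11, 13, 14).

5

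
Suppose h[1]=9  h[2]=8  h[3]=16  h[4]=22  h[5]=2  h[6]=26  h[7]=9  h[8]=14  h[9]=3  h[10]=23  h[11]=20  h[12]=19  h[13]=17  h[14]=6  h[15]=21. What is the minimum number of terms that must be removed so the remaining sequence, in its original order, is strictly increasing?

10

Fewest deletions = n − (longest strictly increasing subsequence).
i:      1  2  3  4  5  6  7  8  9 10 11 12 13 14 15
h[i]:   9  8 16 22  2 26  9 14  3 23 20 19 17  6 21
dp:     1  1  2  3  1  4  2  3  2  4  4  4  4  3  5
max dp = 5, so deletions = 15 − 5 = 10.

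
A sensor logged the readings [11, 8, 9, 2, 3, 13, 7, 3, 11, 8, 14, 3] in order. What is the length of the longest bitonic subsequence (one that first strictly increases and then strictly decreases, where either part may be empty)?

6

inc[i] = longest strictly increasing subsequence ending at i; dec[i] = longest strictly decreasing subsequence starting at i:
i:      1  2  3  4  5  6  7  8  9 10 11 12
a[i]:  11  8  9  2  3 13  7  3 11  8 14  3
inc:    1  1  2  1  2  3  3  2  4  4  5  2
dec:    4  3  3  1  1  4  2  1  3  2  2  1
Best peak at i=6 (value 13): inc=3, dec=4, length 3+4−1 = 6.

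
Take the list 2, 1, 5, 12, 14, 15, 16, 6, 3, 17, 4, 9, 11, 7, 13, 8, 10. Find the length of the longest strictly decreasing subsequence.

3

Negate each value so 'decreasing' becomes 'increasing', then run patience tails on the negated sequence:
-2 → extends → [-2]
-1 → extends → [-2, -1]
-5 → replaces -2 → [-5, -1]
-12 → replaces -5 → [-12, -1]
-14 → replaces -12 → [-14, -1]
-15 → replaces -14 → [-15, -1]
-16 → replaces -15 → [-16, -1]
-6 → replaces -1 → [-16, -6]
-3 → extends → [-16, -6, -3]
-17 → replaces -16 → [-17, -6, -3]
-4 → replaces -3 → [-17, -6, -4]
-9 → replaces -6 → [-17, -9, -4]
-11 → replaces -9 → [-17, -11, -4]
-7 → replaces -4 → [-17, -11, -7]
-13 → replaces -11 → [-17, -13, -7]
-8 → replaces -7 → [-17, -13, -8]
-10 → replaces -8 → [-17, -13, -10]
Three tails, so the longest strictly decreasing subsequence of the original has length 3.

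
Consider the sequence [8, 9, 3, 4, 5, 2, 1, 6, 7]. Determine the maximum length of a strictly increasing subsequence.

Track the smallest tail for each achievable length (strict):
8 → extends → [8]
9 → extends → [8, 9]
3 → replaces 8 → [3, 9]
4 → replaces 9 → [3, 4]
5 → extends → [3, 4, 5]
2 → replaces 3 → [2, 4, 5]
1 → replaces 2 → [1, 4, 5]
6 → extends → [1, 4, 5, 6]
7 → extends → [1, 4, 5, 6, 7]
Five tails, so the longest strictly increasing subsequence has length 5 (e.g. 3, 4, 5, 6, 7).

5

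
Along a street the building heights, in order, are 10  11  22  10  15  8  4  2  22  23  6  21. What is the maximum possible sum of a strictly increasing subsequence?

81

Let S[i] be the best sum of a strictly increasing subsequence ending at i:
i:      1  2  3  4  5  6  7  8  9 10 11 12
a[i]:  10 11 22 10 15  8  4  2 22 23  6 21
S:     10 21 43 10 36  8  4  2 58 81 10 57
Maximum is 81 (e.g. 10 + 11 + 15 + 22 + 23).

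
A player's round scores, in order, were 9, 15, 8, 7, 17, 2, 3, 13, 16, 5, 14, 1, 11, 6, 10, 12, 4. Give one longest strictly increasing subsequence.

2, 3, 5, 6, 10, 12

Patience tails give the LIS length; then backtrack through the dp parents:
9 → extends → [9]
15 → extends → [9, 15]
8 → replaces 9 → [8, 15]
7 → replaces 8 → [7, 15]
17 → extends → [7, 15, 17]
2 → replaces 7 → [2, 15, 17]
3 → replaces 15 → [2, 3, 17]
13 → replaces 17 → [2, 3, 13]
16 → extends → [2, 3, 13, 16]
5 → replaces 13 → [2, 3, 5, 16]
14 → replaces 16 → [2, 3, 5, 14]
1 → replaces 2 → [1, 3, 5, 14]
11 → replaces 14 → [1, 3, 5, 11]
6 → replaces 11 → [1, 3, 5, 6]
10 → extends → [1, 3, 5, 6, 10]
12 → extends → [1, 3, 5, 6, 10, 12]
4 → replaces 5 → [1, 3, 4, 6, 10, 12]
Length 6; one witness is 2, 3, 5, 6, 10, 12.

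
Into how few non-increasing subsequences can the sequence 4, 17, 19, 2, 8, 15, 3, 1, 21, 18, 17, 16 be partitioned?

Place each on the leftmost legal pile:
4 → new pile 1 (tops now [4])
17 → new pile 2 (tops now [4, 17])
19 → new pile 3 (tops now [4, 17, 19])
2 → pile 1 (tops now [2, 17, 19])
8 → pile 2 (tops now [2, 8, 19])
15 → pile 3 (tops now [2, 8, 15])
3 → pile 2 (tops now [2, 3, 15])
1 → pile 1 (tops now [1, 3, 15])
21 → new pile 4 (tops now [1, 3, 15, 21])
18 → pile 4 (tops now [1, 3, 15, 18])
17 → pile 4 (tops now [1, 3, 15, 17])
16 → pile 4 (tops now [1, 3, 15, 16])
Four piles.

4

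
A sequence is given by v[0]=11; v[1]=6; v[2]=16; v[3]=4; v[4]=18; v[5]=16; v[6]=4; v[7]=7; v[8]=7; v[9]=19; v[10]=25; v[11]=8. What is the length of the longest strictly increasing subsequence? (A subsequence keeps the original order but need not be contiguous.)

Track the smallest tail for each achievable length (strict):
11 → extends → [11]
6 → replaces 11 → [6]
16 → extends → [6, 16]
4 → replaces 6 → [4, 16]
18 → extends → [4, 16, 18]
16 → already a tail → [4, 16, 18]
4 → already a tail → [4, 16, 18]
7 → replaces 16 → [4, 7, 18]
7 → already a tail → [4, 7, 18]
19 → extends → [4, 7, 18, 19]
25 → extends → [4, 7, 18, 19, 25]
8 → replaces 18 → [4, 7, 8, 19, 25]
Five tails, so the longest strictly increasing subsequence has length 5 (e.g. 11, 16, 18, 19, 25).

5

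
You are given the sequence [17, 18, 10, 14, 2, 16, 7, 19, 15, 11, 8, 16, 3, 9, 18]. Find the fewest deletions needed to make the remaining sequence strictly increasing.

Fewest deletions = n − (longest strictly increasing subsequence).
Patience tails:
17 → extends → [17]
18 → extends → [17, 18]
10 → replaces 17 → [10, 18]
14 → replaces 18 → [10, 14]
2 → replaces 10 → [2, 14]
16 → extends → [2, 14, 16]
7 → replaces 14 → [2, 7, 16]
19 → extends → [2, 7, 16, 19]
15 → replaces 16 → [2, 7, 15, 19]
11 → replaces 15 → [2, 7, 11, 19]
8 → replaces 11 → [2, 7, 8, 19]
16 → replaces 19 → [2, 7, 8, 16]
3 → replaces 7 → [2, 3, 8, 16]
9 → replaces 16 → [2, 3, 8, 9]
18 → extends → [2, 3, 8, 9, 18]
Longest strictly increasing subsequence has length 5, so deletions = 15 − 5 = 10.

10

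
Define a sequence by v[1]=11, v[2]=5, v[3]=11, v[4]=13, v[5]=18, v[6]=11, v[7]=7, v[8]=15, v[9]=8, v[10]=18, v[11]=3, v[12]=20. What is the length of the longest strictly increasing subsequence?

6

Let dp[i] be the length of the longest such subsequence ending at index i:
i:      1  2  3  4  5  6  7  8  9 10 11 12
v[i]:  11  5 11 13 18 11  7 15  8 18  3 20
dp:     1  1  2  3  4  2  2  4  3  5  1  6
Maximum dp value is 6.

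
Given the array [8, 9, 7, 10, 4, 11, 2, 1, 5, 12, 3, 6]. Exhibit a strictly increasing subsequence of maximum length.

Patience tails give the LIS length; then backtrack through the dp parents:
8 → extends → [8]
9 → extends → [8, 9]
7 → replaces 8 → [7, 9]
10 → extends → [7, 9, 10]
4 → replaces 7 → [4, 9, 10]
11 → extends → [4, 9, 10, 11]
2 → replaces 4 → [2, 9, 10, 11]
1 → replaces 2 → [1, 9, 10, 11]
5 → replaces 9 → [1, 5, 10, 11]
12 → extends → [1, 5, 10, 11, 12]
3 → replaces 5 → [1, 3, 10, 11, 12]
6 → replaces 10 → [1, 3, 6, 11, 12]
Length 5; one witness is 8, 9, 10, 11, 12.

8, 9, 10, 11, 12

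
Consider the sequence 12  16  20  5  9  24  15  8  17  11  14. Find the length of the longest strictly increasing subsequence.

4

Track the smallest tail for each achievable length (strict):
12 → extends → [12]
16 → extends → [12, 16]
20 → extends → [12, 16, 20]
5 → replaces 12 → [5, 16, 20]
9 → replaces 16 → [5, 9, 20]
24 → extends → [5, 9, 20, 24]
15 → replaces 20 → [5, 9, 15, 24]
8 → replaces 9 → [5, 8, 15, 24]
17 → replaces 24 → [5, 8, 15, 17]
11 → replaces 15 → [5, 8, 11, 17]
14 → replaces 17 → [5, 8, 11, 14]
Four tails, so the longest strictly increasing subsequence has length 4 (e.g. 12, 16, 20, 24).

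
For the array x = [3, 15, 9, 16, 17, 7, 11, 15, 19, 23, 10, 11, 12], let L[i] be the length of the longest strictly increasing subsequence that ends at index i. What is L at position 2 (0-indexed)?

dp[i] = 1 + max{dp[j] : j<i, x[j]<x[i]} (or 1 if no such j):
i:      0  1  2  3  4  5  6  7  8  9 10 11 12
x[i]:   3 15  9 16 17  7 11 15 19 23 10 11 12
dp:     1  2  2  3  4  2  3  4  5  6  3  4  5
At index 2 the value is 2.

2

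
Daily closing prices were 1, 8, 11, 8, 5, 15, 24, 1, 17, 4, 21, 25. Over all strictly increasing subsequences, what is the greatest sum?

98

Let S[i] be the best sum of a strictly increasing subsequence ending at i:
i:      1  2  3  4  5  6  7  8  9 10 11 12
a[i]:   1  8 11  8  5 15 24  1 17  4 21 25
S:      1  9 20  9  6 35 59  1 52  5 73 98
Maximum is 98 (e.g. 1 + 8 + 11 + 15 + 17 + 21 + 25).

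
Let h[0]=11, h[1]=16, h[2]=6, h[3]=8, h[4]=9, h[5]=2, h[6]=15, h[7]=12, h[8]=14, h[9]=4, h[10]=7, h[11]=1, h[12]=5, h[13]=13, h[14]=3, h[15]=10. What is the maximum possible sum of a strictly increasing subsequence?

Let S[i] be the best sum of a strictly increasing subsequence ending at i:
i:      0  1  2  3  4  5  6  7  8  9 10 11 12 13 14 15
h[i]:  11 16  6  8  9  2 15 12 14  4  7  1  5 13  3 10
S:     11 27  6 14 23  2 38 35 49  6 13  1 11 48  5 33
Maximum is 49 (e.g. 6 + 8 + 9 + 12 + 14).

49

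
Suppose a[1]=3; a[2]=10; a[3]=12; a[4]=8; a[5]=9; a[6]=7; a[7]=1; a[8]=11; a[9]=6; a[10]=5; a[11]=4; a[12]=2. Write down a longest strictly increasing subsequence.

Patience tails give the LIS length; then backtrack through the dp parents:
3 → extends → [3]
10 → extends → [3, 10]
12 → extends → [3, 10, 12]
8 → replaces 10 → [3, 8, 12]
9 → replaces 12 → [3, 8, 9]
7 → replaces 8 → [3, 7, 9]
1 → replaces 3 → [1, 7, 9]
11 → extends → [1, 7, 9, 11]
6 → replaces 7 → [1, 6, 9, 11]
5 → replaces 6 → [1, 5, 9, 11]
4 → replaces 5 → [1, 4, 9, 11]
2 → replaces 4 → [1, 2, 9, 11]
Length 4; one witness is 3, 8, 9, 11.

3, 8, 9, 11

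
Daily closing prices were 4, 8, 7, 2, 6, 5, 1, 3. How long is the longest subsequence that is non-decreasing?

Track the smallest tail for each achievable length (allowing ties):
4 → extends → [4]
8 → extends → [4, 8]
7 → replaces 8 → [4, 7]
2 → replaces 4 → [2, 7]
6 → replaces 7 → [2, 6]
5 → replaces 6 → [2, 5]
1 → replaces 2 → [1, 5]
3 → replaces 5 → [1, 3]
Two tails, so the longest non-decreasing subsequence has length 2 (e.g. 4, 8).

2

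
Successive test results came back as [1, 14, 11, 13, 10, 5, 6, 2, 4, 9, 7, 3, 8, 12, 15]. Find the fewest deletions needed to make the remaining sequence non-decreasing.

Fewest deletions = n − (longest non-decreasing subsequence).
Patience tails:
1 → extends → [1]
14 → extends → [1, 14]
11 → replaces 14 → [1, 11]
13 → extends → [1, 11, 13]
10 → replaces 11 → [1, 10, 13]
5 → replaces 10 → [1, 5, 13]
6 → replaces 13 → [1, 5, 6]
2 → replaces 5 → [1, 2, 6]
4 → replaces 6 → [1, 2, 4]
9 → extends → [1, 2, 4, 9]
7 → replaces 9 → [1, 2, 4, 7]
3 → replaces 4 → [1, 2, 3, 7]
8 → extends → [1, 2, 3, 7, 8]
12 → extends → [1, 2, 3, 7, 8, 12]
15 → extends → [1, 2, 3, 7, 8, 12, 15]
Longest non-decreasing subsequence has length 7, so deletions = 15 − 7 = 8.

8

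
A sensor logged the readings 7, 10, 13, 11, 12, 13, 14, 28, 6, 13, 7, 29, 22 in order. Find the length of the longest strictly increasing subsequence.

8

Track the smallest tail for each achievable length (strict):
7 → extends → [7]
10 → extends → [7, 10]
13 → extends → [7, 10, 13]
11 → replaces 13 → [7, 10, 11]
12 → extends → [7, 10, 11, 12]
13 → extends → [7, 10, 11, 12, 13]
14 → extends → [7, 10, 11, 12, 13, 14]
28 → extends → [7, 10, 11, 12, 13, 14, 28]
6 → replaces 7 → [6, 10, 11, 12, 13, 14, 28]
13 → already a tail → [6, 10, 11, 12, 13, 14, 28]
7 → replaces 10 → [6, 7, 11, 12, 13, 14, 28]
29 → extends → [6, 7, 11, 12, 13, 14, 28, 29]
22 → replaces 28 → [6, 7, 11, 12, 13, 14, 22, 29]
Eight tails, so the longest strictly increasing subsequence has length 8 (e.g. 7, 10, 11, 12, 13, 14, 28, 29).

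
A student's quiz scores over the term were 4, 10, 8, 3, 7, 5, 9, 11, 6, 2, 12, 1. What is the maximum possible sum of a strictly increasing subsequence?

44

Let S[i] be the best sum of a strictly increasing subsequence ending at i:
i:      1  2  3  4  5  6  7  8  9 10 11 12
a[i]:   4 10  8  3  7  5  9 11  6  2 12  1
S:      4 14 12  3 11  9 21 32 15  2 44  1
Maximum is 44 (e.g. 4 + 8 + 9 + 11 + 12).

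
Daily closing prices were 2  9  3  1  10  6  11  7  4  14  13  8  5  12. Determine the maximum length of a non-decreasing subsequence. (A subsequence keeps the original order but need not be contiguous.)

6

Let dp[i] be the length of the longest such subsequence ending at index i:
i:      1  2  3  4  5  6  7  8  9 10 11 12 13 14
a[i]:   2  9  3  1 10  6 11  7  4 14 13  8  5 12
dp:     1  2  2  1  3  3  4  4  3  5  5  5  4  6
Maximum dp value is 6.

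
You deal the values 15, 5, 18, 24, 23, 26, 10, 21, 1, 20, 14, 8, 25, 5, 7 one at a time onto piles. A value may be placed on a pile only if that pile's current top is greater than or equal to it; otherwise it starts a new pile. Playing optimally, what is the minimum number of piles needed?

4

The minimum number of non-increasing subsequences covering a sequence equals the length of its longest strictly increasing subsequence.
LIS length is 4 (e.g. 15, 18, 24, 26), so 4 piles are needed.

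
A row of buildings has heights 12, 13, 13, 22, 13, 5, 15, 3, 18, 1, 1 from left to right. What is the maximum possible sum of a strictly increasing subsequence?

Let S[i] be the best sum of a strictly increasing subsequence ending at i:
i:      1  2  3  4  5  6  7  8  9 10 11
a[i]:  12 13 13 22 13  5 15  3 18  1  1
S:     12 25 25 47 25  5 40  3 58  1  1
Maximum is 58 (e.g. 12 + 13 + 15 + 18).

58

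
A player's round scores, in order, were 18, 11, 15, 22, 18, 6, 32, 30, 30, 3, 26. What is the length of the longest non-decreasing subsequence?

5

Track the smallest tail for each achievable length (allowing ties):
18 → extends → [18]
11 → replaces 18 → [11]
15 → extends → [11, 15]
22 → extends → [11, 15, 22]
18 → replaces 22 → [11, 15, 18]
6 → replaces 11 → [6, 15, 18]
32 → extends → [6, 15, 18, 32]
30 → replaces 32 → [6, 15, 18, 30]
30 → extends → [6, 15, 18, 30, 30]
3 → replaces 6 → [3, 15, 18, 30, 30]
26 → replaces 30 → [3, 15, 18, 26, 30]
Five tails, so the longest non-decreasing subsequence has length 5 (e.g. 11, 15, 22, 30, 30).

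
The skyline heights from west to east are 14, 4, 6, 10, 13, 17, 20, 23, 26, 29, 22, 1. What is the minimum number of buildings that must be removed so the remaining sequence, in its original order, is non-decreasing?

Fewest deletions = n − (longest non-decreasing subsequence).
i:      1  2  3  4  5  6  7  8  9 10 11 12
a[i]:  14  4  6 10 13 17 20 23 26 29 22  1
dp:     1  1  2  3  4  5  6  7  8  9  7  1
max dp = 9, so deletions = 12 − 9 = 3.

3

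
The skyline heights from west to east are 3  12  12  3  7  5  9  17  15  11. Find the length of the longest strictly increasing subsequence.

4

Track the smallest tail for each achievable length (strict):
3 → extends → [3]
12 → extends → [3, 12]
12 → already a tail → [3, 12]
3 → already a tail → [3, 12]
7 → replaces 12 → [3, 7]
5 → replaces 7 → [3, 5]
9 → extends → [3, 5, 9]
17 → extends → [3, 5, 9, 17]
15 → replaces 17 → [3, 5, 9, 15]
11 → replaces 15 → [3, 5, 9, 11]
Four tails, so the longest strictly increasing subsequence has length 4 (e.g. 3, 7, 9, 17).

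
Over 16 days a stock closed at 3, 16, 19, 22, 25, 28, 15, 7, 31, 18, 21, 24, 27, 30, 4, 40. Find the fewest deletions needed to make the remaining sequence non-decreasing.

Fewest deletions = n − (longest non-decreasing subsequence).
i:      1  2  3  4  5  6  7  8  9 10 11 12 13 14 15 16
a[i]:   3 16 19 22 25 28 15  7 31 18 21 24 27 30  4 40
dp:     1  2  3  4  5  6  2  2  7  3  4  5  6  7  2  8
max dp = 8, so deletions = 16 − 8 = 8.

8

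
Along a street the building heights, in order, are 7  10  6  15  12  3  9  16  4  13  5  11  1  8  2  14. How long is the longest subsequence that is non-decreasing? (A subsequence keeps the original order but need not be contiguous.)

5

Track the smallest tail for each achievable length (allowing ties):
7 → extends → [7]
10 → extends → [7, 10]
6 → replaces 7 → [6, 10]
15 → extends → [6, 10, 15]
12 → replaces 15 → [6, 10, 12]
3 → replaces 6 → [3, 10, 12]
9 → replaces 10 → [3, 9, 12]
16 → extends → [3, 9, 12, 16]
4 → replaces 9 → [3, 4, 12, 16]
13 → replaces 16 → [3, 4, 12, 13]
5 → replaces 12 → [3, 4, 5, 13]
11 → replaces 13 → [3, 4, 5, 11]
1 → replaces 3 → [1, 4, 5, 11]
8 → replaces 11 → [1, 4, 5, 8]
2 → replaces 4 → [1, 2, 5, 8]
14 → extends → [1, 2, 5, 8, 14]
Five tails, so the longest non-decreasing subsequence has length 5 (e.g. 7, 10, 12, 13, 14).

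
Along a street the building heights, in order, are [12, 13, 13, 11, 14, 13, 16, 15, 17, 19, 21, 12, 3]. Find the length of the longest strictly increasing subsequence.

7

Track the smallest tail for each achievable length (strict):
12 → extends → [12]
13 → extends → [12, 13]
13 → already a tail → [12, 13]
11 → replaces 12 → [11, 13]
14 → extends → [11, 13, 14]
13 → already a tail → [11, 13, 14]
16 → extends → [11, 13, 14, 16]
15 → replaces 16 → [11, 13, 14, 15]
17 → extends → [11, 13, 14, 15, 17]
19 → extends → [11, 13, 14, 15, 17, 19]
21 → extends → [11, 13, 14, 15, 17, 19, 21]
12 → replaces 13 → [11, 12, 14, 15, 17, 19, 21]
3 → replaces 11 → [3, 12, 14, 15, 17, 19, 21]
Seven tails, so the longest strictly increasing subsequence has length 7 (e.g. 12, 13, 14, 16, 17, 19, 21).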